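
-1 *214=-214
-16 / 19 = -0.84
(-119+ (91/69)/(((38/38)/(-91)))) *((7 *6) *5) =-1154440/23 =-50193.04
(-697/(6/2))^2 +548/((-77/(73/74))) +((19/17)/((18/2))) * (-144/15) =53970.56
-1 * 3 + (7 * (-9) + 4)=-62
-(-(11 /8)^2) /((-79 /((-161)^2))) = -3136441 /5056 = -620.34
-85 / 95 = -0.89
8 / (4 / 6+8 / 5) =60 / 17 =3.53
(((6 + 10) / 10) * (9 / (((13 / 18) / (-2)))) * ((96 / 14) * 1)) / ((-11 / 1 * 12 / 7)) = 10368 / 715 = 14.50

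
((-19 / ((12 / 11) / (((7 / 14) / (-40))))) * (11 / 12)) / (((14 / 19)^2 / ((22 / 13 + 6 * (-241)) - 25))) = -5284221613 / 9784320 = -540.07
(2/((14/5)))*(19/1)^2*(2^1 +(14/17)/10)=63897/119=536.95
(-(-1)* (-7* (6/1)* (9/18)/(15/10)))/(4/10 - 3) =70/13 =5.38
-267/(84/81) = -7209/28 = -257.46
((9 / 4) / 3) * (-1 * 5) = -15 / 4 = -3.75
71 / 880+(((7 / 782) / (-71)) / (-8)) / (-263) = 32398798 / 401562865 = 0.08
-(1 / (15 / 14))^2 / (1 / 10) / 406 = -28 / 1305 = -0.02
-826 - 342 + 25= -1143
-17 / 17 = -1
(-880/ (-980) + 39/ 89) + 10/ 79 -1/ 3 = 1167310/ 1033557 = 1.13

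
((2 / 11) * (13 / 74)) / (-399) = -13 / 162393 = -0.00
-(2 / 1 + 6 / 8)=-11 / 4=-2.75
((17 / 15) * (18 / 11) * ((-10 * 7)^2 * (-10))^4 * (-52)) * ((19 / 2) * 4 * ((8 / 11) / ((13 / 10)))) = -1430039595264000000000000 / 121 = -11818509051768595041322.31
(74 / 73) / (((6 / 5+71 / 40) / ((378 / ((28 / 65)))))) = 2597400 / 8687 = 299.00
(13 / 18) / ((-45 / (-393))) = 1703 / 270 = 6.31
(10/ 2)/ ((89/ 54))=270/ 89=3.03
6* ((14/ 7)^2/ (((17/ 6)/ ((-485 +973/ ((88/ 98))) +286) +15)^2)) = 327206356056/ 3068869808761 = 0.11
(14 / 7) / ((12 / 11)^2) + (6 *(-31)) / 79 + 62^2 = 21860839 / 5688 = 3843.33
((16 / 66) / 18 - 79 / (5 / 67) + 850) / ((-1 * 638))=309751 / 947430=0.33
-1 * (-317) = 317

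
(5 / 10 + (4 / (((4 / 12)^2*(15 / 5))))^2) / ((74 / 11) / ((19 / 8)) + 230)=60401 / 97324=0.62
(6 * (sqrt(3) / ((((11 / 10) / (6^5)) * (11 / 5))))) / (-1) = -2332800 * sqrt(3) / 121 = -33392.79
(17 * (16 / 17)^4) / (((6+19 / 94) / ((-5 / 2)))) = -15400960 / 2864279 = -5.38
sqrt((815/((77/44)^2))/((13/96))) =16 * sqrt(63570)/91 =44.33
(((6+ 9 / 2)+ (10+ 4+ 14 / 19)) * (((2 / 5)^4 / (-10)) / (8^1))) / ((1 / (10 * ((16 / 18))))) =-7672 / 106875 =-0.07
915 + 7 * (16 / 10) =4631 / 5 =926.20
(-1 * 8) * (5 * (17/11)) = -680/11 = -61.82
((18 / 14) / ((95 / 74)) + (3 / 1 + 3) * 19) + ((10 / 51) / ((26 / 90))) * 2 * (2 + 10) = 19295196 / 146965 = 131.29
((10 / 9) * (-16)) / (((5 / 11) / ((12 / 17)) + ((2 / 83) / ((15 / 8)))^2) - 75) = 1212464000 / 5071153861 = 0.24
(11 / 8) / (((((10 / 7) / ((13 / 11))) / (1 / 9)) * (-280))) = -13 / 28800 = -0.00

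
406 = 406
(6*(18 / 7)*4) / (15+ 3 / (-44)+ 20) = 19008 / 10759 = 1.77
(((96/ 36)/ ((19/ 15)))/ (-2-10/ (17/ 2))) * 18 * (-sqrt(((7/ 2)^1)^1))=340 * sqrt(14)/ 57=22.32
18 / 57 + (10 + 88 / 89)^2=18220722 / 150499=121.07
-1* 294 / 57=-98 / 19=-5.16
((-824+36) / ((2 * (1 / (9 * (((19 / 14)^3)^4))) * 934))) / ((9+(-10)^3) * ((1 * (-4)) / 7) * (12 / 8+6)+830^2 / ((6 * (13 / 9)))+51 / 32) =-17004898523185314963 / 9607133630295921378176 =-0.00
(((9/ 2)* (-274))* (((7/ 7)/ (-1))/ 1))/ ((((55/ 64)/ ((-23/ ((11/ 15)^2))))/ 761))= -62153853120/ 1331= -46697109.78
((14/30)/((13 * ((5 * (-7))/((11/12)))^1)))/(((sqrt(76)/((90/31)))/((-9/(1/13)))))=99 * sqrt(19)/11780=0.04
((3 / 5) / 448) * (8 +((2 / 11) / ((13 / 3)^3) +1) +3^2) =65259 / 2706704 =0.02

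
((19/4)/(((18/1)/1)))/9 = 0.03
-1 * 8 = -8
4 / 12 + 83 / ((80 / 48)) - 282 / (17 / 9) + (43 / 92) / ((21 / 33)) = -16163569 / 164220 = -98.43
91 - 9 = 82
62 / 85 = 0.73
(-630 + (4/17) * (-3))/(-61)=10722/1037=10.34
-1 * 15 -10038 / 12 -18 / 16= -6821 / 8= -852.62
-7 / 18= -0.39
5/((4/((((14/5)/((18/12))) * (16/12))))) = 3.11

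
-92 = -92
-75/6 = -25/2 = -12.50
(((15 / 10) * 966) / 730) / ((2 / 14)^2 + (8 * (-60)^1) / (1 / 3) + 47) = -7889 / 5536320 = -0.00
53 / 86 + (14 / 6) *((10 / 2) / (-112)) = 0.51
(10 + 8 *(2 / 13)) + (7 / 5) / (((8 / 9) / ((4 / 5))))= 8119 / 650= 12.49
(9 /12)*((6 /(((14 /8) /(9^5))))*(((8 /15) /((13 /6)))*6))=102036672 /455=224256.42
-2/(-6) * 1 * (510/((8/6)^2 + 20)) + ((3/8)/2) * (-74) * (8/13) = -933/1274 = -0.73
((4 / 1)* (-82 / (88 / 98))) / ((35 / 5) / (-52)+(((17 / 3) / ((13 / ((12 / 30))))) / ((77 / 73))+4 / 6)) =-7312760 / 13961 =-523.80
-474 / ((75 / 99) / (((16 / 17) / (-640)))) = 7821 / 8500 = 0.92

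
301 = 301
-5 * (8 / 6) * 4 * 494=-39520 / 3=-13173.33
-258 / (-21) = 86 / 7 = 12.29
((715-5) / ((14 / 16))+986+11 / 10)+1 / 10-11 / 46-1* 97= 2739237 / 1610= 1701.39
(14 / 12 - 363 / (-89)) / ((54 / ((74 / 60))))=103637 / 865080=0.12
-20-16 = -36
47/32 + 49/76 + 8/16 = 1589/608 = 2.61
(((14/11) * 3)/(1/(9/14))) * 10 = 270/11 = 24.55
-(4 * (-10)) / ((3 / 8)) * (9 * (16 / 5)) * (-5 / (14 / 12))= -92160 / 7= -13165.71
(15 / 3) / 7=5 / 7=0.71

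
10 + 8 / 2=14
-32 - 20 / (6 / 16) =-256 / 3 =-85.33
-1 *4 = -4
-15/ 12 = -5/ 4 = -1.25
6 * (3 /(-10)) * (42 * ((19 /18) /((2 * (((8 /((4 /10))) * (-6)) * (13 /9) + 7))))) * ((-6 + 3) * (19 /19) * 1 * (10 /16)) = -3591 /7984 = -0.45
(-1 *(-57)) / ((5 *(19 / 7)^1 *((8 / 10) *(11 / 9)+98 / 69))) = 4347 / 2482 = 1.75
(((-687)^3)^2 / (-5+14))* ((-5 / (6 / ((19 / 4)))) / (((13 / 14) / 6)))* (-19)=147595514468878705635 / 26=5676750556495334832.12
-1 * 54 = -54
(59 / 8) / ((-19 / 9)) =-531 / 152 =-3.49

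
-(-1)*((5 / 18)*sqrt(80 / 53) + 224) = 10*sqrt(265) / 477 + 224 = 224.34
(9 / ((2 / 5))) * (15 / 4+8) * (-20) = -10575 / 2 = -5287.50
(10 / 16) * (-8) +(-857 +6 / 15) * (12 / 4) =-2574.80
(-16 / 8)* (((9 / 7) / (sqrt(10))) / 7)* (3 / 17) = -27* sqrt(10) / 4165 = -0.02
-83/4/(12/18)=-249/8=-31.12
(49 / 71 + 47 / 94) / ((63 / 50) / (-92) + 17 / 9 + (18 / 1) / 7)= 24488100 / 91492801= 0.27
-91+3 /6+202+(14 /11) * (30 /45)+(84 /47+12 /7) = 2515567 /21714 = 115.85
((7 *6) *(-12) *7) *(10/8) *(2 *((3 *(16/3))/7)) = -20160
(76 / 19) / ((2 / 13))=26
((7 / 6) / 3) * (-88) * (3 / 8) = -77 / 6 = -12.83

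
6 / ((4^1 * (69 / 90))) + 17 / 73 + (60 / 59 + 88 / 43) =5.25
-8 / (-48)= 1 / 6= 0.17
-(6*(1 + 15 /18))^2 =-121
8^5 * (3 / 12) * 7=57344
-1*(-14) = 14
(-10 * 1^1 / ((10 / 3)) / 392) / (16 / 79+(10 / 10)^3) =-237 / 37240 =-0.01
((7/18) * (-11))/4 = -77/72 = -1.07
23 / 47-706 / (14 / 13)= -215522 / 329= -655.08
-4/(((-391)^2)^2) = -0.00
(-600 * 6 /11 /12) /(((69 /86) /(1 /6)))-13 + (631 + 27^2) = 1018073 /759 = 1341.33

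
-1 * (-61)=61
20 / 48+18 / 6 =41 / 12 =3.42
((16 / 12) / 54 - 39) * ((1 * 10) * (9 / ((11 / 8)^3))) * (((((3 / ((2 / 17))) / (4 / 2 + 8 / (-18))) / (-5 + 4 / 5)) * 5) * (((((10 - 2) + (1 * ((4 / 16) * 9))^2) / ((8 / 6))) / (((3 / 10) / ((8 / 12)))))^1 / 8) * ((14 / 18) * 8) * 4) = 529720000 / 297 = 1783569.02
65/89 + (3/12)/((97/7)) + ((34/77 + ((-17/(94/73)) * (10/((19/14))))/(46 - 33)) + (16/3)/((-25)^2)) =-363731122682659/57877337017500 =-6.28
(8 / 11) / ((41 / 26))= 208 / 451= 0.46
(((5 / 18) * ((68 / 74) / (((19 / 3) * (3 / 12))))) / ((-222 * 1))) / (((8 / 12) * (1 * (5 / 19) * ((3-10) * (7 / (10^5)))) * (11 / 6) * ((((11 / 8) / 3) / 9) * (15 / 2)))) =97920000 / 8116801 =12.06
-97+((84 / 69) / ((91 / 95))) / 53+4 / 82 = -96.93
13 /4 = 3.25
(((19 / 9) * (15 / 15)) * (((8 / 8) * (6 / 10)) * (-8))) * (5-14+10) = -152 / 15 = -10.13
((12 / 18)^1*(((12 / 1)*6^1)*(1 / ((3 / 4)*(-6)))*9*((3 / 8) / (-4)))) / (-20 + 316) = 9 / 296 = 0.03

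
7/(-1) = -7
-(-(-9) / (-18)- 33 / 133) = 199 / 266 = 0.75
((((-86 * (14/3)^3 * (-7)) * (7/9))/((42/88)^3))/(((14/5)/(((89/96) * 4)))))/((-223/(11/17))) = -125509679680/74618253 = -1682.02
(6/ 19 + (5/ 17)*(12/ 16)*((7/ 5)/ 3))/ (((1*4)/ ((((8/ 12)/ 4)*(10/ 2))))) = 2705/ 31008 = 0.09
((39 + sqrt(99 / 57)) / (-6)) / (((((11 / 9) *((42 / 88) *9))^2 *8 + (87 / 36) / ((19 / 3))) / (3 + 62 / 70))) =-67184 / 587545 - 272 *sqrt(627) / 1762635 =-0.12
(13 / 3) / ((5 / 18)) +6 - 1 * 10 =58 / 5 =11.60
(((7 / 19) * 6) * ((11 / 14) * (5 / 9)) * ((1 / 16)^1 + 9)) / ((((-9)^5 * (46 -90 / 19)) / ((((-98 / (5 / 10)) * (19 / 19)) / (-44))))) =-725 / 45349632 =-0.00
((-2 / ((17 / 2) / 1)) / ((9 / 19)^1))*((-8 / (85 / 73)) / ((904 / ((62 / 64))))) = 0.00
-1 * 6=-6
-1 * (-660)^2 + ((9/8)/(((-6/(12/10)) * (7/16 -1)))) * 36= -2177928/5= -435585.60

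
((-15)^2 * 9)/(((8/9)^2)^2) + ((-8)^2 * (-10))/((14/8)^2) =609072185/200704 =3034.68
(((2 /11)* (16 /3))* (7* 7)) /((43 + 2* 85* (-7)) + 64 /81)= -42336 /1021273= -0.04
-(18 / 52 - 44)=1135 / 26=43.65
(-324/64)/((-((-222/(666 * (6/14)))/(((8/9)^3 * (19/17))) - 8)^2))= 479084544/7649776369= 0.06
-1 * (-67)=67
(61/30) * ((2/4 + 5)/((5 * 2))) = 671/600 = 1.12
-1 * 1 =-1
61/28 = 2.18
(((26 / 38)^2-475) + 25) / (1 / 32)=-5192992 / 361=-14385.02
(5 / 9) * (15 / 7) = 25 / 21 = 1.19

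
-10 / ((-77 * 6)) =5 / 231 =0.02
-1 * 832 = -832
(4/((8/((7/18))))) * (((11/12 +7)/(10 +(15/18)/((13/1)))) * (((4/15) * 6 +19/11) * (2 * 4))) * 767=80894723/25905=3122.75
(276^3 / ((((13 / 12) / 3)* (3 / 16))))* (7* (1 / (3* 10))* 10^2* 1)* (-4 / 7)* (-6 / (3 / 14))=1507041607680 / 13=115926277513.85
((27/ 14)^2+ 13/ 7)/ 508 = 1093/ 99568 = 0.01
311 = 311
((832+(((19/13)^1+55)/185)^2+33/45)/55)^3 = 2267460691632156200663724857/653076808022401927734375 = 3471.97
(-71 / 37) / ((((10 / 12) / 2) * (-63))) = 284 / 3885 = 0.07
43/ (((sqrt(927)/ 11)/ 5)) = 2365 * sqrt(103)/ 309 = 77.68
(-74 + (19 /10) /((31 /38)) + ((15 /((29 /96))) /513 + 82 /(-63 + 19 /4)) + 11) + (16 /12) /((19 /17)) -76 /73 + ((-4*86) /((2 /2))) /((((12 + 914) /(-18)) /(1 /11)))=-1358830763257604 /22195095041955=-61.22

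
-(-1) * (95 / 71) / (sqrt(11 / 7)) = 95 * sqrt(77) / 781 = 1.07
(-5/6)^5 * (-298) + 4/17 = 7931177/66096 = 119.99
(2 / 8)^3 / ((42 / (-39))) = -13 / 896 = -0.01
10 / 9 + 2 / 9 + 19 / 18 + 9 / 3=97 / 18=5.39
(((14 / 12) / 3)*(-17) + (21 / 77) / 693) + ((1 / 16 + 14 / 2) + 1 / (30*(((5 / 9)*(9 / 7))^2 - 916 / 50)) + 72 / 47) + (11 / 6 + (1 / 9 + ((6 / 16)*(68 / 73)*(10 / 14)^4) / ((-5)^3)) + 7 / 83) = 347411341338448543 / 86638836187385328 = 4.01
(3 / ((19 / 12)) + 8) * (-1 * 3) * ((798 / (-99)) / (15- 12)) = 2632 / 33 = 79.76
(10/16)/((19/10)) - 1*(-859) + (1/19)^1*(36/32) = 130627/152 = 859.39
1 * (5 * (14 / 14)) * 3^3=135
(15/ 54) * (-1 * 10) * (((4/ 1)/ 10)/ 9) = -10/ 81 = -0.12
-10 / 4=-5 / 2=-2.50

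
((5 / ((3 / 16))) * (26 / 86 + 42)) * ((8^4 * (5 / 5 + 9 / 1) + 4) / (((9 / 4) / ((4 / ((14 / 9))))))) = 6812664320 / 129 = 52811351.32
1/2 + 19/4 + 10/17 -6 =-0.16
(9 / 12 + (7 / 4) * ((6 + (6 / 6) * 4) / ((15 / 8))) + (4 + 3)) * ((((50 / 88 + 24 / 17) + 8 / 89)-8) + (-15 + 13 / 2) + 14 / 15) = -552584347 / 2396592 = -230.57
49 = 49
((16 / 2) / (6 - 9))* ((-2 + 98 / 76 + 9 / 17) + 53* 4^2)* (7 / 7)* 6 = -4381528 / 323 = -13565.10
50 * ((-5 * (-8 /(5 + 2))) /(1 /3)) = 6000 /7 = 857.14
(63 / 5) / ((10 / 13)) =819 / 50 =16.38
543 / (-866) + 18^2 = 280041 / 866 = 323.37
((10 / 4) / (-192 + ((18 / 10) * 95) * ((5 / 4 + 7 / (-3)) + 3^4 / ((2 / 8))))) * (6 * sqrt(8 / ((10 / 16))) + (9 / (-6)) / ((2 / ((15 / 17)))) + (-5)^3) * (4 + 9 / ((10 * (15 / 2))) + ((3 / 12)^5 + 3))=-311545573 / 7663245312 + 182297 * sqrt(5) / 58695200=-0.03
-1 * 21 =-21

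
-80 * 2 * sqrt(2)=-160 * sqrt(2)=-226.27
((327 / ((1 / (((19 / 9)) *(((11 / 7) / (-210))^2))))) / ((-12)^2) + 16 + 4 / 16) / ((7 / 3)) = 15169768591 / 2178187200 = 6.96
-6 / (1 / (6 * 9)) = -324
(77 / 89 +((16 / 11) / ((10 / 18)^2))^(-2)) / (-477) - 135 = -9626275697537 / 71304738048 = -135.00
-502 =-502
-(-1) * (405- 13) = 392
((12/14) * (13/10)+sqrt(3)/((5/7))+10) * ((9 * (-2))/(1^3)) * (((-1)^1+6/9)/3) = 14 * sqrt(3)/5+778/35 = 27.08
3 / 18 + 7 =43 / 6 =7.17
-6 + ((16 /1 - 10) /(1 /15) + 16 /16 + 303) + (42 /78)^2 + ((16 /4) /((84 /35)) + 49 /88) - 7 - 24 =16040051 /44616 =359.51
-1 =-1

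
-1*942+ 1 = -941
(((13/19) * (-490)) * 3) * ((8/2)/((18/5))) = -63700/57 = -1117.54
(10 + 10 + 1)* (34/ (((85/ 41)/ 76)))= 130872/ 5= 26174.40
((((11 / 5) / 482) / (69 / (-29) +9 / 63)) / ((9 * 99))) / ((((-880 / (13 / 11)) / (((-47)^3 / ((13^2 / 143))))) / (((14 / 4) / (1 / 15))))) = -147532483 / 10398706560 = -0.01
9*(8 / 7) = 72 / 7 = 10.29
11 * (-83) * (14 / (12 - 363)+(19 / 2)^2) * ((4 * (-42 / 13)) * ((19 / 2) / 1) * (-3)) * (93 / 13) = -476767289845 / 2197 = -217008324.92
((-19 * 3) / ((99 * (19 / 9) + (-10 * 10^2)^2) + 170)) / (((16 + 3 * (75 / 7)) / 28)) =-11172 / 337127723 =-0.00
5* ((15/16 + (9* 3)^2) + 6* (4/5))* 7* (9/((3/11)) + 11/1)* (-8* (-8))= 72415728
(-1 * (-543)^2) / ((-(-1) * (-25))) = 294849 / 25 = 11793.96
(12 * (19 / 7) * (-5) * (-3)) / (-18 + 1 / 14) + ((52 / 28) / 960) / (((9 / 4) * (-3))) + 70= 486709537 / 11385360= 42.75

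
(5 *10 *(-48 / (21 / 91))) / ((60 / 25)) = -13000 / 3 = -4333.33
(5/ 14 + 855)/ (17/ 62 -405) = -371225/ 175651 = -2.11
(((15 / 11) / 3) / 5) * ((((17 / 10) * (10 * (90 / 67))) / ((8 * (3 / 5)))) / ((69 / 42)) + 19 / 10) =36952 / 84755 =0.44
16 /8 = 2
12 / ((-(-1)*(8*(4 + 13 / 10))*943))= 15 / 49979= 0.00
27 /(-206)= -0.13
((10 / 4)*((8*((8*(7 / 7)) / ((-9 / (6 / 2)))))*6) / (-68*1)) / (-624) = -5 / 663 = -0.01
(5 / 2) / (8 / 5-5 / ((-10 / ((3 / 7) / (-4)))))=700 / 433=1.62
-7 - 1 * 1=-8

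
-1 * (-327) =327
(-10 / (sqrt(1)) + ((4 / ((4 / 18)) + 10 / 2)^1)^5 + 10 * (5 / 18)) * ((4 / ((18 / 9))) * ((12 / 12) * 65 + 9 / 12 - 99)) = -3852146963 / 9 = -428016329.22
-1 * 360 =-360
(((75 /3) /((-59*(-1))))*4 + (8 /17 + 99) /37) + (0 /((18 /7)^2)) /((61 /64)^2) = 162669 /37111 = 4.38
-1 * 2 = -2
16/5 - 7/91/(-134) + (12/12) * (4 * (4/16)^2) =60109/17420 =3.45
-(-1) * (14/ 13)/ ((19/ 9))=126/ 247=0.51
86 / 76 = 43 / 38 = 1.13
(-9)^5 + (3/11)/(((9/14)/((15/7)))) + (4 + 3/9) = -1948444/33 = -59043.76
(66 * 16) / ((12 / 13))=1144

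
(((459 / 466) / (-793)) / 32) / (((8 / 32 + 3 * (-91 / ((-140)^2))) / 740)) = -14860125 / 122132309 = -0.12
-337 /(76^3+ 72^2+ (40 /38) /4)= -6403 /8439045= -0.00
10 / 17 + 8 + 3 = 11.59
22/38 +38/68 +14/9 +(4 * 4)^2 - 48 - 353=-827371/5814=-142.31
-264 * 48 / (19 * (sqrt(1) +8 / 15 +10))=-190080 / 3287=-57.83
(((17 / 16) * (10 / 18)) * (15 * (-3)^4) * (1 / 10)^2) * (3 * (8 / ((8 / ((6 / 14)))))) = 4131 / 448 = 9.22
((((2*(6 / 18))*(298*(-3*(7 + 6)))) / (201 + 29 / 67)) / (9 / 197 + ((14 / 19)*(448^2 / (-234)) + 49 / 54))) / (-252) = -0.00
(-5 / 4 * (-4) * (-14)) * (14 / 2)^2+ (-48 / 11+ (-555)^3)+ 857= -1880520976 / 11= -170956452.36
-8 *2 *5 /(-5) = 16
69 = 69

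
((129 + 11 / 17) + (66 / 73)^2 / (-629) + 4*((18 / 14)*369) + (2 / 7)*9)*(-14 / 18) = -47629473734 / 30167469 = -1578.84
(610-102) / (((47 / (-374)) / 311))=-59087512 / 47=-1257181.11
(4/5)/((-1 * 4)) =-1/5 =-0.20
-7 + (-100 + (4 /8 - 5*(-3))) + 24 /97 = -17703 /194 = -91.25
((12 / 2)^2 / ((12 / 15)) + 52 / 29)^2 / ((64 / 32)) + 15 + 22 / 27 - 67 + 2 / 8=94811905 / 90828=1043.86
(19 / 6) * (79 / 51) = 1501 / 306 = 4.91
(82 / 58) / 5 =41 / 145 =0.28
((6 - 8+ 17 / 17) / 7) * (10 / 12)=-5 / 42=-0.12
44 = 44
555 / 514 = 1.08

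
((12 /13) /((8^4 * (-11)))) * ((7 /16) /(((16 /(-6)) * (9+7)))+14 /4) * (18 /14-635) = 0.05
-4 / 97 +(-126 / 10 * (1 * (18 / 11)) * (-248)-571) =24232999 / 5335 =4542.27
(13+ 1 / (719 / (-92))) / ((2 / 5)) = 46275 / 1438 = 32.18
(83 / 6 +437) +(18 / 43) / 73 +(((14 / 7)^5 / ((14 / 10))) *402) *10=12173466521 / 131838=92336.55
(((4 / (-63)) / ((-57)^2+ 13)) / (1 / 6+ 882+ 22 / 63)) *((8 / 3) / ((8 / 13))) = -52 / 544086921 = -0.00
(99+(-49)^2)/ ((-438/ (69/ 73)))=-28750/ 5329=-5.40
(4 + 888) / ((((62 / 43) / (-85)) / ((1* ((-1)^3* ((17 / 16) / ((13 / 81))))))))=1122344505 / 3224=348121.74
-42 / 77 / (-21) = 2 / 77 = 0.03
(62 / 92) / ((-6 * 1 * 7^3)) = -31 / 94668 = -0.00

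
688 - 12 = 676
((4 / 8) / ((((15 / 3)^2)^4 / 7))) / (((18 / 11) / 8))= 154 / 3515625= 0.00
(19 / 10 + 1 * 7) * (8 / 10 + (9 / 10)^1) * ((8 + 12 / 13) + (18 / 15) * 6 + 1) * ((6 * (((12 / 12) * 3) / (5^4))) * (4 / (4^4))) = 15155721 / 130000000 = 0.12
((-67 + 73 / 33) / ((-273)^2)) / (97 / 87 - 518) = 62002 / 36866440611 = 0.00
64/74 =32/37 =0.86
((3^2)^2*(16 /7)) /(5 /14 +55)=2592 /775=3.34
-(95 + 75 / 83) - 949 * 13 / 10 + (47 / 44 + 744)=-10673617 / 18260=-584.54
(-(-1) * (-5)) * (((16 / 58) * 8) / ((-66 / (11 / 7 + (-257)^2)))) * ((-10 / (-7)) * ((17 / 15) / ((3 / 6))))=1676803840 / 46893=35758.08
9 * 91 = 819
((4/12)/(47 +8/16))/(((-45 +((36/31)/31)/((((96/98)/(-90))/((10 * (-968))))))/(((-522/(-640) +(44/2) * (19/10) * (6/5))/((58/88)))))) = 287393777/17617318605000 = 0.00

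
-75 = -75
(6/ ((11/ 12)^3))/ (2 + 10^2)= 1728/ 22627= 0.08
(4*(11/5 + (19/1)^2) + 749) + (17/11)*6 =121609/55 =2211.07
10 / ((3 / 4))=13.33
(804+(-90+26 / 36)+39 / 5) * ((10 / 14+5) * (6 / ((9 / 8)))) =4161728 / 189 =22019.72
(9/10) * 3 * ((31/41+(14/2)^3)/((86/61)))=11606409/17630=658.33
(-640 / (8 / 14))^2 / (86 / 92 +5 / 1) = 8243200 / 39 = 211364.10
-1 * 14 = -14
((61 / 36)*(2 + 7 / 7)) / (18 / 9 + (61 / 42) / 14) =2.42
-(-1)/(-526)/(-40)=1/21040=0.00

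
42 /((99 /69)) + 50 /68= 11223 /374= 30.01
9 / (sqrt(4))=9 / 2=4.50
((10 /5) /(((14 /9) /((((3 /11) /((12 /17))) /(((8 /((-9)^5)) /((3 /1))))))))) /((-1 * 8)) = 27103491 /19712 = 1374.97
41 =41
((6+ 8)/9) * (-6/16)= -7/12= -0.58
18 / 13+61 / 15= 1063 / 195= 5.45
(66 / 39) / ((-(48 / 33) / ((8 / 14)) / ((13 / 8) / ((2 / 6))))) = -363 / 112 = -3.24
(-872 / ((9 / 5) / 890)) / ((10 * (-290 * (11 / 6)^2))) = 155216 / 3509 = 44.23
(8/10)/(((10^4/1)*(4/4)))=1/12500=0.00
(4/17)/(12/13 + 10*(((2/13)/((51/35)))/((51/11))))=1989/9728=0.20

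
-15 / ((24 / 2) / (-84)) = 105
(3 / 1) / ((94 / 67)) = 201 / 94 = 2.14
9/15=0.60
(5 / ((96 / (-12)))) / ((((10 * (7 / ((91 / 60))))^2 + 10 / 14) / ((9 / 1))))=-10647 / 4033352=-0.00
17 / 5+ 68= 357 / 5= 71.40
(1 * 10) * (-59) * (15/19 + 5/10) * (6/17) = -86730/323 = -268.51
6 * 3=18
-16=-16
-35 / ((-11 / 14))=490 / 11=44.55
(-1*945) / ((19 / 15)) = -14175 / 19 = -746.05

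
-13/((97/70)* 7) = -130/97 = -1.34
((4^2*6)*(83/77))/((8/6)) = 5976/77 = 77.61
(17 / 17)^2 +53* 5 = 266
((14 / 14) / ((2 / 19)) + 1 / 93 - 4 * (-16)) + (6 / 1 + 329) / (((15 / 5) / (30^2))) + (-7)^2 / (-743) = 13899048925 / 138198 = 100573.44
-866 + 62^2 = 2978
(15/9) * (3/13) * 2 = 10/13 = 0.77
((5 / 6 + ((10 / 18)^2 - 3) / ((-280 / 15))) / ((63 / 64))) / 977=11824 / 11633139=0.00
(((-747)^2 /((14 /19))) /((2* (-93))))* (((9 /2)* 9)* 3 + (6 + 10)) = -971865675 /1736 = -559830.46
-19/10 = -1.90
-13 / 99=-0.13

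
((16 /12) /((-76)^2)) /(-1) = -1 /4332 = -0.00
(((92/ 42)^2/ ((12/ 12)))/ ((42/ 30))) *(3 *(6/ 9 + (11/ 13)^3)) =88734460/ 6782139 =13.08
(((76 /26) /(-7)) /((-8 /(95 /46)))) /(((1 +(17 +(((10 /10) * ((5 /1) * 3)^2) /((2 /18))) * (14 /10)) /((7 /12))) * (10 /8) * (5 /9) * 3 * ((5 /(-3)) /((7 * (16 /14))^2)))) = -103968 /255876725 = -0.00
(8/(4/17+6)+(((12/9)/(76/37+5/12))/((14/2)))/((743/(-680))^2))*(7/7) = 302772792828/224676766363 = 1.35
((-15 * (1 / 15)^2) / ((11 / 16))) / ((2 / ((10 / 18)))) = -8 / 297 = -0.03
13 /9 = 1.44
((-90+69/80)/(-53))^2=50851161/17977600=2.83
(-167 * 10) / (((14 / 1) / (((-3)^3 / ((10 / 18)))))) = 40581 / 7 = 5797.29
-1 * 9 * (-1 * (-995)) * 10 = -89550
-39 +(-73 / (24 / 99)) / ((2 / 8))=-2487 / 2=-1243.50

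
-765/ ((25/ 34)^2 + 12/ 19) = -16802460/ 25747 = -652.60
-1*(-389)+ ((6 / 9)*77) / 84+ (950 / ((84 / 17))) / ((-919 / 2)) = 45066179 / 115794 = 389.19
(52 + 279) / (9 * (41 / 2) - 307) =-662 / 245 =-2.70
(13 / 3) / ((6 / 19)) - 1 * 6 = 139 / 18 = 7.72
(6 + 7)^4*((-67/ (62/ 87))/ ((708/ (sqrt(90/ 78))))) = -4268771*sqrt(195)/ 14632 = -4073.96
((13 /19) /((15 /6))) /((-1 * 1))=-26 /95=-0.27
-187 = -187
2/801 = 0.00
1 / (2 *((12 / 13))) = 13 / 24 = 0.54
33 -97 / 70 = 31.61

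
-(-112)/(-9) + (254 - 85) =1409/9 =156.56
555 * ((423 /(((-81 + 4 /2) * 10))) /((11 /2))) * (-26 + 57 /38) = 1323.76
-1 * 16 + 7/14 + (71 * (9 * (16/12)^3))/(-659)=-70375/3954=-17.80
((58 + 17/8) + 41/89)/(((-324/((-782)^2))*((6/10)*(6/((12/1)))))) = -381168.66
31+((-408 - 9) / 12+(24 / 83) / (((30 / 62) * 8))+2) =-2781 / 1660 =-1.68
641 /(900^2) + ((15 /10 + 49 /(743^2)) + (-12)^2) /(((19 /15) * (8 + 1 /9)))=8783830377523283 /620210490030000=14.16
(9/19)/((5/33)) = 297/95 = 3.13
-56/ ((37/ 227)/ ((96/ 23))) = -1220352/ 851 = -1434.02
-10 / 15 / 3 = -2 / 9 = -0.22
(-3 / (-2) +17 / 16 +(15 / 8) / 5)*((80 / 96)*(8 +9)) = 3995 / 96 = 41.61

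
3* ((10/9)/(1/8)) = 80/3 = 26.67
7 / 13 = 0.54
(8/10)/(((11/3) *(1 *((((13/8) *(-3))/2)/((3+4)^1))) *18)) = -224/6435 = -0.03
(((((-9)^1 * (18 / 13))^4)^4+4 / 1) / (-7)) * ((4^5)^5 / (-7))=253361146651893113821419140950755245077036552683520 / 32605413849975812209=7770523871209230660594006000000.00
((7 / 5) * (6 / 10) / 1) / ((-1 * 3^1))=-7 / 25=-0.28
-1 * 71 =-71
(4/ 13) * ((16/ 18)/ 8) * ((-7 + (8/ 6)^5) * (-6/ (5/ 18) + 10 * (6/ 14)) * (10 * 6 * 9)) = 2188064/ 2457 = 890.54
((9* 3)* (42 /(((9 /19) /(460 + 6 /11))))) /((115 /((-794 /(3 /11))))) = -27911986.02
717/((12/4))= 239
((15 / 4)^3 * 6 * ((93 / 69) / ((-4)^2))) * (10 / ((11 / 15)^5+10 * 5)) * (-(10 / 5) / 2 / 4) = -1191744140625 / 898033073152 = -1.33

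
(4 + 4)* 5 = 40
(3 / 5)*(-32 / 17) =-96 / 85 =-1.13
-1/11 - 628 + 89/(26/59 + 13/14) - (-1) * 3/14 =-562.88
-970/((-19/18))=17460/19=918.95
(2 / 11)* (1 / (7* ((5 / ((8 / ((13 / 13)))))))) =16 / 385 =0.04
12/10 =6/5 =1.20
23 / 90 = 0.26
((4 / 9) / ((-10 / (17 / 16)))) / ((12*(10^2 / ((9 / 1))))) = -17 / 48000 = -0.00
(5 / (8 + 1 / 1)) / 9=5 / 81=0.06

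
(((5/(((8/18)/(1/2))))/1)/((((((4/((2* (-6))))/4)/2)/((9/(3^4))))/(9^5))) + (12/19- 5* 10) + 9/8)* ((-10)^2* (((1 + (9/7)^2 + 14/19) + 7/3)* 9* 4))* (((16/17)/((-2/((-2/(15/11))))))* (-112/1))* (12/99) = 22038581884979200/128877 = 171004771099.41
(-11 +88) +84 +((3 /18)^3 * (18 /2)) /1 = 3865 /24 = 161.04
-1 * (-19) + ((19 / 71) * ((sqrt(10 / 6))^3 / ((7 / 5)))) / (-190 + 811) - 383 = -364 + 475 * sqrt(15) / 2777733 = -364.00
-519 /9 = -57.67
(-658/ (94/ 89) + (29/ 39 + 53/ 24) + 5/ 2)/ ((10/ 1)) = -12845/ 208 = -61.75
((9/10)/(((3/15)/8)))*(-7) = -252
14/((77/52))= 104/11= 9.45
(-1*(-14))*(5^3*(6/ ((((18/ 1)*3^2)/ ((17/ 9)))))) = 29750/ 243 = 122.43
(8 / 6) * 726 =968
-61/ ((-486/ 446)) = 13603/ 243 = 55.98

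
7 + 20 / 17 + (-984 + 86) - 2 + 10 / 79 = -1197549 / 1343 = -891.70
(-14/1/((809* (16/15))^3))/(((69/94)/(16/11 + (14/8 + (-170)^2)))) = -470703137625/548688722481152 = -0.00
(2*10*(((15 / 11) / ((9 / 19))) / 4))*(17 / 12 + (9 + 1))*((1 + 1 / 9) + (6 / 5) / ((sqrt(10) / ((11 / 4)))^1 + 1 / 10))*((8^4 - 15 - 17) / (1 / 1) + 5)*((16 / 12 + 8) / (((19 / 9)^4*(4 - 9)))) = -758582042400*sqrt(10) / 36304687 - 25588447310790 / 399351557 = -130150.40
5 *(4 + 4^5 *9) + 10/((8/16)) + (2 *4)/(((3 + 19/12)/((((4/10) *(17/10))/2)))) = 63415816/1375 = 46120.59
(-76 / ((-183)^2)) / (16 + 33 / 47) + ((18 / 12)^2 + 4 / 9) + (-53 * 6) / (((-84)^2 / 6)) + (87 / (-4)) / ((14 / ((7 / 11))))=54232688987 / 37785861960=1.44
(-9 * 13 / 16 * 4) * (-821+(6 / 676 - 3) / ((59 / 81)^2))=8753433381 / 362024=24179.15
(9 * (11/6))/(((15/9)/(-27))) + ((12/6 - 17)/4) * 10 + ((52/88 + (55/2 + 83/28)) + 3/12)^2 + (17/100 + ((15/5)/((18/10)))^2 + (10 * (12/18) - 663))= 58242641/2668050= 21.83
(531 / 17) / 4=531 / 68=7.81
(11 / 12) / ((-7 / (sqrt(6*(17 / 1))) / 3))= -11*sqrt(102) / 28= -3.97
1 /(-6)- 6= -37 /6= -6.17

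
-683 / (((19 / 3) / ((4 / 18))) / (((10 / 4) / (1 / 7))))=-23905 / 57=-419.39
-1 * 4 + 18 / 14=-19 / 7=-2.71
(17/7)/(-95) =-17/665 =-0.03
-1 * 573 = -573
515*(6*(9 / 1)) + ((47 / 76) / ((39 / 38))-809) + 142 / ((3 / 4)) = 2120893 / 78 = 27190.94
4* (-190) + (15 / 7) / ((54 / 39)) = -31855 / 42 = -758.45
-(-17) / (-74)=-17 / 74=-0.23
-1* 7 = -7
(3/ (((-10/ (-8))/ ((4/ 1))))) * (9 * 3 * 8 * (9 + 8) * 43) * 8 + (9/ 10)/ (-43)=1042871499/ 86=12126412.78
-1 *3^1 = -3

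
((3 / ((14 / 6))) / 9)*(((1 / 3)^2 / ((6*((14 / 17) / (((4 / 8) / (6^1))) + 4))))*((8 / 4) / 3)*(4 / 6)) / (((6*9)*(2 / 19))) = 323 / 21677544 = 0.00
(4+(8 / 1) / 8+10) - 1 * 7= 8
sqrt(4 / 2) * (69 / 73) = 69 * sqrt(2) / 73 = 1.34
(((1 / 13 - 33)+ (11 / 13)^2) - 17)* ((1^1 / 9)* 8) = -7392 / 169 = -43.74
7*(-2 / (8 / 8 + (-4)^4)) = -14 / 257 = -0.05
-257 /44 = -5.84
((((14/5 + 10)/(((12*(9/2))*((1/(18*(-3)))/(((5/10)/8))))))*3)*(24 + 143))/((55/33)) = -6012/25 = -240.48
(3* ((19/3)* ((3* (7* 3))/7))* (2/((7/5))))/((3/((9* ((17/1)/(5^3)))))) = 17442/175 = 99.67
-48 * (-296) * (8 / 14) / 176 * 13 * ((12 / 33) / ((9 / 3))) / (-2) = -30784 / 847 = -36.34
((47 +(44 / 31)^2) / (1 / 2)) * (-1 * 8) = -753648 / 961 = -784.23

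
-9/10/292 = -9/2920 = -0.00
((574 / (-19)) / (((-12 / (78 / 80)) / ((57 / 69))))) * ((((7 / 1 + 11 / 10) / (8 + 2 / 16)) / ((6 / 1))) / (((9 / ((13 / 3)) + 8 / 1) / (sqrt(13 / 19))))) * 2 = 100737 * sqrt(247) / 28623500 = 0.06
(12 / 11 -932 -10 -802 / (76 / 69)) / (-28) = 697659 / 11704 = 59.61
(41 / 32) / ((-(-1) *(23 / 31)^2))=2.33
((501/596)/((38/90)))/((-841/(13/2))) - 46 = -876453613/19046968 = -46.02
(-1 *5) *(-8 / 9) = 40 / 9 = 4.44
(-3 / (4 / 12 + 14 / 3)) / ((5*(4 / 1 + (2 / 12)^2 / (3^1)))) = -0.03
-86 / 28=-43 / 14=-3.07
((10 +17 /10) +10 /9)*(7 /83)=8071 /7470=1.08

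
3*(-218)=-654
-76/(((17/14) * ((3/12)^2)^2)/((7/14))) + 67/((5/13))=-666153/85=-7837.09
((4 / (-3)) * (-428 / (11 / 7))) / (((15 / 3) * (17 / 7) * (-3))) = -83888 / 8415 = -9.97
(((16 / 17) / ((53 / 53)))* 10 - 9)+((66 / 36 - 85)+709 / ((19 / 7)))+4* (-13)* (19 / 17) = 233215 / 1938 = 120.34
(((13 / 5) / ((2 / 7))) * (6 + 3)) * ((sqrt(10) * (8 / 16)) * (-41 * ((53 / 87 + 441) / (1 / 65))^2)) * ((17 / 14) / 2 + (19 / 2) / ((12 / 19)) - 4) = -81314778257006125 * sqrt(10) / 5046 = -50959157099420.52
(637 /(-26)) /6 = -49 /12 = -4.08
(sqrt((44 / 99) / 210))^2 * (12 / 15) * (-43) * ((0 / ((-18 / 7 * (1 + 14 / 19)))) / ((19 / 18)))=0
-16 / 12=-4 / 3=-1.33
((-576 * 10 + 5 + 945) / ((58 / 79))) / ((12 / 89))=-16909555 / 348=-48590.68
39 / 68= 0.57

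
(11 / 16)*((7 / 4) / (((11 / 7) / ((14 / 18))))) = 0.60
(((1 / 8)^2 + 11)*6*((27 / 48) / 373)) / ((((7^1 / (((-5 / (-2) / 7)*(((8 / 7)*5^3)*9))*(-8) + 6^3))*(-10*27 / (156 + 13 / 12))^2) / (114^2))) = -28371329771395 / 131009536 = -216559.27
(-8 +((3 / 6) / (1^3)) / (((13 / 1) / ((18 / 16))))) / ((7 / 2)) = -1655 / 728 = -2.27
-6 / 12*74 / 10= -37 / 10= -3.70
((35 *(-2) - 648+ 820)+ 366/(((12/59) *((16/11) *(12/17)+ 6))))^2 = 885610862761/6906384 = 128230.76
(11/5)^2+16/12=463/75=6.17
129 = 129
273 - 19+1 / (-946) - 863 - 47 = -620577 / 946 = -656.00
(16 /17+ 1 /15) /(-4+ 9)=257 /1275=0.20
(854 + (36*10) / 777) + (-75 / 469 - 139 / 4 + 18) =58136257 / 69412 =837.55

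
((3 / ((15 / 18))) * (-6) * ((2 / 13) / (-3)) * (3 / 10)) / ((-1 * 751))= -108 / 244075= -0.00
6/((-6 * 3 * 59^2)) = -1/10443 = -0.00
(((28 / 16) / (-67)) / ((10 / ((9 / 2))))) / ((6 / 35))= -147 / 2144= -0.07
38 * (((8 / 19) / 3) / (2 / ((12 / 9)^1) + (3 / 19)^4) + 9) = 405464522 / 1173375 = 345.55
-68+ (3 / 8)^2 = -4343 / 64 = -67.86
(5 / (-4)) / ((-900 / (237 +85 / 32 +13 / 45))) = 345521 / 1036800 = 0.33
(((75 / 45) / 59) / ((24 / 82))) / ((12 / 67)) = 13735 / 25488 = 0.54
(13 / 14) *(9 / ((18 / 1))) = 13 / 28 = 0.46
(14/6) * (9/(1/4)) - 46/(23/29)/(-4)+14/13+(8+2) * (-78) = -17691/26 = -680.42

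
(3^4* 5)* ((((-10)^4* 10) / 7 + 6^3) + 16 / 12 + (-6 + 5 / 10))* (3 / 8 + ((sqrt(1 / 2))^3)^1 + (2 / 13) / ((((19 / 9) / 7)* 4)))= 82201095* sqrt(2) / 56 + 81625687335 / 27664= 5026501.58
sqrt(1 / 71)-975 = -975 + sqrt(71) / 71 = -974.88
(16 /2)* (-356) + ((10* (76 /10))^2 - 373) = 2555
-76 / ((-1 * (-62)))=-38 / 31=-1.23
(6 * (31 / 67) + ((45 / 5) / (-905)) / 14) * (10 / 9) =785339 / 254667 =3.08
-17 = -17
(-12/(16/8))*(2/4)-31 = -34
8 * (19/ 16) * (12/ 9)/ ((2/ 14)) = 266/ 3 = 88.67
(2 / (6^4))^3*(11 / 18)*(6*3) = 11 / 272097792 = 0.00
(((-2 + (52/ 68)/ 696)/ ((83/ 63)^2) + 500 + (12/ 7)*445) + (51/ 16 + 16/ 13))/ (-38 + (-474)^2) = 6260955865695/ 1110830262689056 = 0.01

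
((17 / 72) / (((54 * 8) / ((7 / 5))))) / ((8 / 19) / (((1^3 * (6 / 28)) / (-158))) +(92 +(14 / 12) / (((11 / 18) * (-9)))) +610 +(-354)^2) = 24871 / 4085950884480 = 0.00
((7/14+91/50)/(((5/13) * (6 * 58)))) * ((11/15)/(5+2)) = 143/78750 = 0.00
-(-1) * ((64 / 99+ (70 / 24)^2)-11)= -325 / 176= -1.85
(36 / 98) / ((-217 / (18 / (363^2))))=-36 / 155677753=-0.00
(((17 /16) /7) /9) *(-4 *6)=-17 /42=-0.40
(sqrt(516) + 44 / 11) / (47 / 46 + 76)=184 / 3543 + 92 * sqrt(129) / 3543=0.35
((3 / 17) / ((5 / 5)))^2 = 9 / 289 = 0.03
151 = 151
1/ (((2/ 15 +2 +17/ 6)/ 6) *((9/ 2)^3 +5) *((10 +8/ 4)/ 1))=0.00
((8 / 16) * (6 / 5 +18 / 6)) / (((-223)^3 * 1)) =-21 / 110895670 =-0.00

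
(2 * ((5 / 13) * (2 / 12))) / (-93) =-5 / 3627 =-0.00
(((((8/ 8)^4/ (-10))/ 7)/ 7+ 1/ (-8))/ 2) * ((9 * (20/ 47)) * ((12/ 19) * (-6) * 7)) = 40338/ 6251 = 6.45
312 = 312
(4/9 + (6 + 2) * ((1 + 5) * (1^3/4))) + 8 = 184/9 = 20.44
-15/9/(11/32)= -4.85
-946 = -946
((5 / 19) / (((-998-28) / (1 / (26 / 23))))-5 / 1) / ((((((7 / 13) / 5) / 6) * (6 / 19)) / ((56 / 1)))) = -25343350 / 513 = -49402.24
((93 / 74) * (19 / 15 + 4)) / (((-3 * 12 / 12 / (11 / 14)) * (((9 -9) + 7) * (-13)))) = 26939 / 1414140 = 0.02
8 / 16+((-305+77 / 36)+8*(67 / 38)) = -197167 / 684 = -288.26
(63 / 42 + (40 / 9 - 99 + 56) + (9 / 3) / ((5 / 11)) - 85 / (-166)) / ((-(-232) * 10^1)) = -0.01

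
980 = 980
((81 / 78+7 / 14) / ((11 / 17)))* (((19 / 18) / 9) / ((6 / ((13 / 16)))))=1615 / 42768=0.04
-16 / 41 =-0.39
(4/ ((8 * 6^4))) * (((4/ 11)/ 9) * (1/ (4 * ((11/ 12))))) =1/ 235224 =0.00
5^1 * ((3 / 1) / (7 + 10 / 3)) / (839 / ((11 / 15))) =33 / 26009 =0.00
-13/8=-1.62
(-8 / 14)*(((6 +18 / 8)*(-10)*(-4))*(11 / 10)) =-1452 / 7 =-207.43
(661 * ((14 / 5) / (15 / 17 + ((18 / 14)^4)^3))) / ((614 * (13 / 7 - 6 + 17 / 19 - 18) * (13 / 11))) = -144802660722480047 / 25678841325762605760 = -0.01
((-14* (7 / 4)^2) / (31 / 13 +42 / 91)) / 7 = -637 / 296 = -2.15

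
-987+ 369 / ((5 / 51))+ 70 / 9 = 125306 / 45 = 2784.58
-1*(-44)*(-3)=-132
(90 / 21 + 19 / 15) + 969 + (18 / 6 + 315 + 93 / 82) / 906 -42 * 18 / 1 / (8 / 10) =77758607 / 2600220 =29.90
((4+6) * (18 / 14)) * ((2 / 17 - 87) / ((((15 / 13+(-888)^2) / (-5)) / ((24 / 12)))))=822900 / 58089493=0.01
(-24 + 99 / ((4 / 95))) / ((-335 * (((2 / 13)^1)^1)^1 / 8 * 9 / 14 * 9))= -564746 / 9045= -62.44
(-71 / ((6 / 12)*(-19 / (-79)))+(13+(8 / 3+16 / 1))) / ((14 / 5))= -159245 / 798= -199.56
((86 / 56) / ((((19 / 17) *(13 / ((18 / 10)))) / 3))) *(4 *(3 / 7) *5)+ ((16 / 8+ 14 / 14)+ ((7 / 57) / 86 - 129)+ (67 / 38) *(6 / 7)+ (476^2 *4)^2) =2564841503709106435 / 3122574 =821386940296.40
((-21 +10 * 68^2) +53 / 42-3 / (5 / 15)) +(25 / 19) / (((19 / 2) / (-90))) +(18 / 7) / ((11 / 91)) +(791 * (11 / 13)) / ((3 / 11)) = 35177913339 / 722722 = 48674.20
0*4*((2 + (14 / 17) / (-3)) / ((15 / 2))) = 0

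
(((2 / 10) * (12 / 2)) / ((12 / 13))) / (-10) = -13 / 100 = -0.13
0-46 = -46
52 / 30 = 26 / 15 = 1.73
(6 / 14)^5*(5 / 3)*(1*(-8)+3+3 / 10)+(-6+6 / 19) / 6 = -677385 / 638666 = -1.06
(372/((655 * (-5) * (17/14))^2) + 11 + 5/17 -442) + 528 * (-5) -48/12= -9530683045838/3099705625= -3074.71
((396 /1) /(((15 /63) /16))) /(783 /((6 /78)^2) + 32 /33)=4390848 /21834115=0.20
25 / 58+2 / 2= 83 / 58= 1.43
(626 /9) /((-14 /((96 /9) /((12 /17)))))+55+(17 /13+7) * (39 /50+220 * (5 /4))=418492127 /184275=2271.02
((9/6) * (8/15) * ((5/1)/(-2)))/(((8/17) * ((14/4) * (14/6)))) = -51/98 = -0.52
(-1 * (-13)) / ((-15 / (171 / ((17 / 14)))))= -10374 / 85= -122.05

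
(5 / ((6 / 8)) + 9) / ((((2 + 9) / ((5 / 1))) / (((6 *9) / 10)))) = 423 / 11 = 38.45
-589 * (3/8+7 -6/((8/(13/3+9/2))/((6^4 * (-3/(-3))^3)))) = 40422481/8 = 5052810.12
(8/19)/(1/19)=8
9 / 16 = 0.56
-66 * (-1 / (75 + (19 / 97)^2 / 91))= 28255227 / 32108393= 0.88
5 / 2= 2.50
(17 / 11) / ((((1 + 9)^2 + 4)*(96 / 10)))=85 / 54912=0.00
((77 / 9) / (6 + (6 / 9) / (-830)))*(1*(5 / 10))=415 / 582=0.71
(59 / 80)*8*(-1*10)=-59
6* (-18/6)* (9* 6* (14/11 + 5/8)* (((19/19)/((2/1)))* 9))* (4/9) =-40581/11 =-3689.18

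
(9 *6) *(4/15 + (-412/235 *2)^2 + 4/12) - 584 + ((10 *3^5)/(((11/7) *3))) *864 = 270608876534/607475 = 445465.04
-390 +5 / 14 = -5455 / 14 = -389.64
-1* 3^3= -27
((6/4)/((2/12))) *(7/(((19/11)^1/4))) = 2772/19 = 145.89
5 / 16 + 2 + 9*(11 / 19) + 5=3807 / 304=12.52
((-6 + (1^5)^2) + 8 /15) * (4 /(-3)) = 268 /45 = 5.96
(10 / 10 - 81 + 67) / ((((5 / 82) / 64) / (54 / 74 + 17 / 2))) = -125937.82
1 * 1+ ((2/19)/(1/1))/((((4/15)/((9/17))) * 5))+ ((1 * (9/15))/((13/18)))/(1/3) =148397/41990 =3.53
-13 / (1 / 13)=-169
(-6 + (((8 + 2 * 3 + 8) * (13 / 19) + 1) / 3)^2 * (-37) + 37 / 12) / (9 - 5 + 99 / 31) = -427973755 / 2898108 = -147.67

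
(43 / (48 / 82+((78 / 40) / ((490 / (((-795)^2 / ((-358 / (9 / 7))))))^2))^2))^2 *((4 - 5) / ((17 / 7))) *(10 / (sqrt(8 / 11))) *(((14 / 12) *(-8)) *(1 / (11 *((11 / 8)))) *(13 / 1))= 536575881908868252298884877433666070984891672339666698240 *sqrt(22) / 107806787862137399524874572107570850136136270504521697646971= 0.02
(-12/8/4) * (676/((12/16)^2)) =-1352/3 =-450.67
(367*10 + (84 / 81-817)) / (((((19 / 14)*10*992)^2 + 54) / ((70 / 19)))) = 132156185 / 2278022733099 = 0.00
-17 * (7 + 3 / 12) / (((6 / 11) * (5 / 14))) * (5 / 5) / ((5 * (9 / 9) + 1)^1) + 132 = 9559 / 360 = 26.55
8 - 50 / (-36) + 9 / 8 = 757 / 72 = 10.51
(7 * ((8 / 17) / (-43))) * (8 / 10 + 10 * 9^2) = -227024 / 3655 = -62.11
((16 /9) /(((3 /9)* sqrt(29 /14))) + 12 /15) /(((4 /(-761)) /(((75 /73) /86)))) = -38050* sqrt(406) /91031 - 11415 /6278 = -10.24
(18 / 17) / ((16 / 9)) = 81 / 136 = 0.60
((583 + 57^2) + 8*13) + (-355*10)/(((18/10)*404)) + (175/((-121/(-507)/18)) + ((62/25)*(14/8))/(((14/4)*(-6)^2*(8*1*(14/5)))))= 4220380383811/246375360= 17129.88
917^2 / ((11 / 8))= 6727112 / 11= 611555.64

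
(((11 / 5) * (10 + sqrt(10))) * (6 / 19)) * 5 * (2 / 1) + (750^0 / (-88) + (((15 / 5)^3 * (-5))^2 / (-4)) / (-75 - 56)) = 132 * sqrt(10) / 19 + 22832521 / 219032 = 126.21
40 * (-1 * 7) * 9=-2520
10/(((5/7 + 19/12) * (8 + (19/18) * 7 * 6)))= 2520/30301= 0.08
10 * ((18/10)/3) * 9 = 54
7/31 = 0.23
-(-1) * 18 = 18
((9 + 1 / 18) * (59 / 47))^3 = 1468.95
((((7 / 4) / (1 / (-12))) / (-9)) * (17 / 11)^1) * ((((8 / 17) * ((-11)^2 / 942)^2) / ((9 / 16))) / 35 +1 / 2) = 1188895579 / 658867770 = 1.80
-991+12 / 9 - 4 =-2981 / 3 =-993.67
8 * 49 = 392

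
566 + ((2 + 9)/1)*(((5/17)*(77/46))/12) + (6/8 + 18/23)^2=245530565/431664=568.80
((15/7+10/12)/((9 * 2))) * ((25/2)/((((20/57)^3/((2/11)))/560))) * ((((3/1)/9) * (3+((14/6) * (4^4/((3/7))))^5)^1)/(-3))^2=1663828228202994907942964000000000.00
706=706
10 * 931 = 9310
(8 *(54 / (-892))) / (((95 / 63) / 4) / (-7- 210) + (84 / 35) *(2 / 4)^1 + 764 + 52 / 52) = -29529360 / 46717146167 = -0.00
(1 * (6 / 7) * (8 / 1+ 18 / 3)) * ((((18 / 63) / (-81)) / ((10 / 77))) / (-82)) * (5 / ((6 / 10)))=110 / 3321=0.03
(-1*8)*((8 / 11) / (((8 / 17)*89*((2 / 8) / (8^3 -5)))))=-275808 / 979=-281.72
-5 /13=-0.38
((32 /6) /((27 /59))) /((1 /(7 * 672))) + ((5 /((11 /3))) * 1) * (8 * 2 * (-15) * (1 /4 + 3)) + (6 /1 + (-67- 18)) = 15942749 /297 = 53679.29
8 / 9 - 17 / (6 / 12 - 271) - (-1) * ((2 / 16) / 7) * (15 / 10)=0.98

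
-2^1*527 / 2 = -527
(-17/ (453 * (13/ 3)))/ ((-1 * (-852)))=-17/ 1672476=-0.00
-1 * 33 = -33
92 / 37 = 2.49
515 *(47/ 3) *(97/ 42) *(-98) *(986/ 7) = -2315014610/ 9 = -257223845.56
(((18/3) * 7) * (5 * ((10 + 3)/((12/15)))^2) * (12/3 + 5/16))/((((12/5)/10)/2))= 255084375/128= 1992846.68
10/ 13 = 0.77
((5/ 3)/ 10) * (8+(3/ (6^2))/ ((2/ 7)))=199/ 144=1.38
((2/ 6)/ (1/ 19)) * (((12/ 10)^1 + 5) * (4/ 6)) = 1178/ 45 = 26.18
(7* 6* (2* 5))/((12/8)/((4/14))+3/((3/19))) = 1680/97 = 17.32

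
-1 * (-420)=420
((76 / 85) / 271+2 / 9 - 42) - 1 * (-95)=53.23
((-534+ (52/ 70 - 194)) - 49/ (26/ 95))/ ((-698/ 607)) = 500610503/ 635180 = 788.14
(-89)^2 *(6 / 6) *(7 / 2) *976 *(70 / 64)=118379345 / 4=29594836.25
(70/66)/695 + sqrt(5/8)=7/4587 + sqrt(10)/4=0.79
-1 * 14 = -14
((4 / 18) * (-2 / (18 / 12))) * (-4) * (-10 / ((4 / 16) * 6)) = -640 / 81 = -7.90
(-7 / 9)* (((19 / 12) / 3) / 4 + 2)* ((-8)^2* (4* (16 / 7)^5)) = -5150605312 / 194481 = -26483.85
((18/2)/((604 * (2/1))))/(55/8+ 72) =9/95281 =0.00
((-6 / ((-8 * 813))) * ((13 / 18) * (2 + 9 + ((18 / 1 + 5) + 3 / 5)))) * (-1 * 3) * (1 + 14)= -2249 / 2168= -1.04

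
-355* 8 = -2840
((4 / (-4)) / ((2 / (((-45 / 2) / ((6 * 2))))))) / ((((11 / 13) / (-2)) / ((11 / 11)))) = -195 / 88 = -2.22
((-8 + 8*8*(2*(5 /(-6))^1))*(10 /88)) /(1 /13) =-5590 /33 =-169.39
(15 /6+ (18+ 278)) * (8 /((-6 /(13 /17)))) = -5174 /17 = -304.35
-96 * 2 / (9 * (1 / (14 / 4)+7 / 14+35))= -896 / 1503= -0.60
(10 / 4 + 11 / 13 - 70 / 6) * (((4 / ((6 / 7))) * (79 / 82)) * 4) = -717794 / 4797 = -149.63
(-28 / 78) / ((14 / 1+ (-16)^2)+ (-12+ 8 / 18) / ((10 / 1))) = -105 / 78637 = -0.00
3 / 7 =0.43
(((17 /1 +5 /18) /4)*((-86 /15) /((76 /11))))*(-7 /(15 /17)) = 17505257 /615600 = 28.44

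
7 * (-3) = -21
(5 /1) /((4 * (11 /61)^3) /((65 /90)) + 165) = 14753765 /486970077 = 0.03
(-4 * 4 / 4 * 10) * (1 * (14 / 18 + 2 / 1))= -1000 / 9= -111.11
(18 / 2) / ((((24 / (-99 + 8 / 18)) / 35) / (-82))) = 1272845 / 12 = 106070.42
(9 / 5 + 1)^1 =14 / 5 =2.80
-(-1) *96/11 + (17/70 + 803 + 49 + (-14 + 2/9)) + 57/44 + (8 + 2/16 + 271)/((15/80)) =32392961/13860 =2337.15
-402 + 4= -398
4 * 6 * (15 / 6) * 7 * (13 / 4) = 1365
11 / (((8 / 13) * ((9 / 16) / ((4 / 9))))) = 1144 / 81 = 14.12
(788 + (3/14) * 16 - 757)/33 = 241/231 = 1.04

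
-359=-359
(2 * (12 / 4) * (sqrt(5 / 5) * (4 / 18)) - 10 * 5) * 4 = -584 / 3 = -194.67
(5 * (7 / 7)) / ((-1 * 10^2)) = -1 / 20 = -0.05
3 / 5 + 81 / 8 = 429 / 40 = 10.72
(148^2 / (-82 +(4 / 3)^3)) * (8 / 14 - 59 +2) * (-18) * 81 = -34059778128 / 1505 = -22631081.81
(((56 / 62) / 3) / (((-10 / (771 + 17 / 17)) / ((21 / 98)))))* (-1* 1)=772 / 155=4.98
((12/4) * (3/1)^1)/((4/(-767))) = -6903/4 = -1725.75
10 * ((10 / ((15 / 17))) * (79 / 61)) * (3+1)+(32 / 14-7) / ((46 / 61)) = 34227301 / 58926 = 580.85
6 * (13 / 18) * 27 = 117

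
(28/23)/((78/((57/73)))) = 266/21827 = 0.01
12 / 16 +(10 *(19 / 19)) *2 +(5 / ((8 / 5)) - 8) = 127 / 8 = 15.88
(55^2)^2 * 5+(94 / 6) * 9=45753266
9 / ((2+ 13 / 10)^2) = 100 / 121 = 0.83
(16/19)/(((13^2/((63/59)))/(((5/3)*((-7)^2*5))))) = 411600/189449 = 2.17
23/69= 1/3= 0.33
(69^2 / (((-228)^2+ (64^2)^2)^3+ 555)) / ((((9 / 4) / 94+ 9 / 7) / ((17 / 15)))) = 23669576 / 27382963530120490563188475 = 0.00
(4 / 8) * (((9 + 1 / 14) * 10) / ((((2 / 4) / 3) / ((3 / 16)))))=51.03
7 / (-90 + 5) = -7 / 85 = -0.08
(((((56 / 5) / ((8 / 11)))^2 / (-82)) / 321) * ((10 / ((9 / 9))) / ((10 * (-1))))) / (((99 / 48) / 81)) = 38808 / 109675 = 0.35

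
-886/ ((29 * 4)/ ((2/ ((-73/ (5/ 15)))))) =443/ 6351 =0.07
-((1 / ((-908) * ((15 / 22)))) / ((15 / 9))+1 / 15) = -2237 / 34050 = -0.07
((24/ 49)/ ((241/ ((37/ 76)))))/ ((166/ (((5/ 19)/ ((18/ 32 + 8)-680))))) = -2960/ 1267076212927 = -0.00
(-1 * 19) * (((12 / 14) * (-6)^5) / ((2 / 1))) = 443232 / 7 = 63318.86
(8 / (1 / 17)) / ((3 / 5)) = 680 / 3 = 226.67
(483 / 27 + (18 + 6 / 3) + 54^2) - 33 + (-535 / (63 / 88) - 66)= 132778 / 63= 2107.59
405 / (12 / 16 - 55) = -1620 / 217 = -7.47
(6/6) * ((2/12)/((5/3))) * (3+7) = 1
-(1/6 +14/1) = -14.17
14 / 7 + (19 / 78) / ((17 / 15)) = 979 / 442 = 2.21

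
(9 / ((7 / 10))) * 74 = 6660 / 7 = 951.43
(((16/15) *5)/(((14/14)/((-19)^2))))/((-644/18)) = -8664/161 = -53.81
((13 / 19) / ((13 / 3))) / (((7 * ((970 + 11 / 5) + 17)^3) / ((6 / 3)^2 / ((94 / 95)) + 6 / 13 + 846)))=97435875 / 4916150748811484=0.00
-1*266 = -266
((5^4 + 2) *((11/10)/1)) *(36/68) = 62073/170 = 365.14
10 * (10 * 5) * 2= 1000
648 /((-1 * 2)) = -324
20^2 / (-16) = -25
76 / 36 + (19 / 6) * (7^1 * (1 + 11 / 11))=46.44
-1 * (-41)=41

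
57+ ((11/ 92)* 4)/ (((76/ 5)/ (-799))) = 55691/ 1748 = 31.86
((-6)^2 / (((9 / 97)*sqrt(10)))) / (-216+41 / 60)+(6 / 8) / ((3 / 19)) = 19 / 4- 2328*sqrt(10) / 12919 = 4.18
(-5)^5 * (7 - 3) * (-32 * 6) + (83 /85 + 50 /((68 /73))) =2400054.65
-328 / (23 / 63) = -898.43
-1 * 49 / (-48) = 49 / 48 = 1.02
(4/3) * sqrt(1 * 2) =4 * sqrt(2)/3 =1.89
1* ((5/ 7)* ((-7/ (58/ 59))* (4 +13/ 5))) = -1947/ 58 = -33.57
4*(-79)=-316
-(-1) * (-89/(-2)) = 89/2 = 44.50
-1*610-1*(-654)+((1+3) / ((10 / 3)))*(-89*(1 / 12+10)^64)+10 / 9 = -1768698090280441999114992768674768595806029179937854672681962124170736660546927666218585443134564932668310409008280884933431759310169689 / 973685048022722051535956782394543049523684750469301190798179859169280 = -1816499178941040297412548000000000000000000000000000000000000000000.00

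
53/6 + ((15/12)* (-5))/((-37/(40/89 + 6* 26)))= 696679/19758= 35.26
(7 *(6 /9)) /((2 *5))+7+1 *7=217 /15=14.47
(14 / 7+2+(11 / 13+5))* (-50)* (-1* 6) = 38400 / 13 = 2953.85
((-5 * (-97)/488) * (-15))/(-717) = 2425/116632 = 0.02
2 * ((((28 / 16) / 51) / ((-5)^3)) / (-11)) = 7 / 140250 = 0.00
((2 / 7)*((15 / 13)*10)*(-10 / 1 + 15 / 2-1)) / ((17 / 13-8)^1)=50 / 29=1.72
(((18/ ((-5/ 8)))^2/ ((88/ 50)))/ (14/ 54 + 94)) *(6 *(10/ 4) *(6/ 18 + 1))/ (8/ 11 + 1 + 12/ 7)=3919104/ 134885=29.06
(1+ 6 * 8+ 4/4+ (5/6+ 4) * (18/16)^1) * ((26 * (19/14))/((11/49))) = 1533623/176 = 8713.77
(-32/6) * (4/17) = -64/51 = -1.25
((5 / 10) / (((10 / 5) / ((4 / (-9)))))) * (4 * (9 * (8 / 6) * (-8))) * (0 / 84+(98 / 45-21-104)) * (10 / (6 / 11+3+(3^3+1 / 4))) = -62256128 / 36585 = -1701.68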